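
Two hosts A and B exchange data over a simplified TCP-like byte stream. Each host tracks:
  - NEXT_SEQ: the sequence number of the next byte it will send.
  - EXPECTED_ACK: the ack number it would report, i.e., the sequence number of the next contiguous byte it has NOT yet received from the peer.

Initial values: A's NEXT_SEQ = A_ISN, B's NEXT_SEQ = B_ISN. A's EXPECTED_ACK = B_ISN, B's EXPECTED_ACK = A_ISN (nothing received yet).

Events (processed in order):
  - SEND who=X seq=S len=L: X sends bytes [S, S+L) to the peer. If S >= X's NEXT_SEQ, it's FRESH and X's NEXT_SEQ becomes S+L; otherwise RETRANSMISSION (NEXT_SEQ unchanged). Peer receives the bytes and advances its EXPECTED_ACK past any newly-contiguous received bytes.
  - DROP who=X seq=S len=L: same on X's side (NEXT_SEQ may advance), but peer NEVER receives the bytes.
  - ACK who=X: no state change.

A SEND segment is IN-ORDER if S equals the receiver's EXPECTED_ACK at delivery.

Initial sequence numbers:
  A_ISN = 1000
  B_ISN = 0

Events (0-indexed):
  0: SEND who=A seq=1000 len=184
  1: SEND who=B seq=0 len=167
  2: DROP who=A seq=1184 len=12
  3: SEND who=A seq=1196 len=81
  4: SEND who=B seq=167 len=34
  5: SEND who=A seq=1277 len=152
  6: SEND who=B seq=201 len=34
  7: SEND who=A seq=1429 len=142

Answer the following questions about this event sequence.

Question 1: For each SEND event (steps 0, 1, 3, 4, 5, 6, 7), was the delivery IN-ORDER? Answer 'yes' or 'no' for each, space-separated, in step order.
Step 0: SEND seq=1000 -> in-order
Step 1: SEND seq=0 -> in-order
Step 3: SEND seq=1196 -> out-of-order
Step 4: SEND seq=167 -> in-order
Step 5: SEND seq=1277 -> out-of-order
Step 6: SEND seq=201 -> in-order
Step 7: SEND seq=1429 -> out-of-order

Answer: yes yes no yes no yes no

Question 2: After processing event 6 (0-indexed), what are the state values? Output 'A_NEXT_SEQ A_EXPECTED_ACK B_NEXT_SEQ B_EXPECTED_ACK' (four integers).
After event 0: A_seq=1184 A_ack=0 B_seq=0 B_ack=1184
After event 1: A_seq=1184 A_ack=167 B_seq=167 B_ack=1184
After event 2: A_seq=1196 A_ack=167 B_seq=167 B_ack=1184
After event 3: A_seq=1277 A_ack=167 B_seq=167 B_ack=1184
After event 4: A_seq=1277 A_ack=201 B_seq=201 B_ack=1184
After event 5: A_seq=1429 A_ack=201 B_seq=201 B_ack=1184
After event 6: A_seq=1429 A_ack=235 B_seq=235 B_ack=1184

1429 235 235 1184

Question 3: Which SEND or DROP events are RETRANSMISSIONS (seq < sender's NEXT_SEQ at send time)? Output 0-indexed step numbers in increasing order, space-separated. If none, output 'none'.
Step 0: SEND seq=1000 -> fresh
Step 1: SEND seq=0 -> fresh
Step 2: DROP seq=1184 -> fresh
Step 3: SEND seq=1196 -> fresh
Step 4: SEND seq=167 -> fresh
Step 5: SEND seq=1277 -> fresh
Step 6: SEND seq=201 -> fresh
Step 7: SEND seq=1429 -> fresh

Answer: none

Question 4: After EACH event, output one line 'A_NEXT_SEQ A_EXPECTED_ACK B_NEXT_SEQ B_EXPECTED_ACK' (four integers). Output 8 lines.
1184 0 0 1184
1184 167 167 1184
1196 167 167 1184
1277 167 167 1184
1277 201 201 1184
1429 201 201 1184
1429 235 235 1184
1571 235 235 1184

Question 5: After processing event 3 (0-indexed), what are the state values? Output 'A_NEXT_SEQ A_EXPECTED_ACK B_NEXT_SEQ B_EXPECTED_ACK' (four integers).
After event 0: A_seq=1184 A_ack=0 B_seq=0 B_ack=1184
After event 1: A_seq=1184 A_ack=167 B_seq=167 B_ack=1184
After event 2: A_seq=1196 A_ack=167 B_seq=167 B_ack=1184
After event 3: A_seq=1277 A_ack=167 B_seq=167 B_ack=1184

1277 167 167 1184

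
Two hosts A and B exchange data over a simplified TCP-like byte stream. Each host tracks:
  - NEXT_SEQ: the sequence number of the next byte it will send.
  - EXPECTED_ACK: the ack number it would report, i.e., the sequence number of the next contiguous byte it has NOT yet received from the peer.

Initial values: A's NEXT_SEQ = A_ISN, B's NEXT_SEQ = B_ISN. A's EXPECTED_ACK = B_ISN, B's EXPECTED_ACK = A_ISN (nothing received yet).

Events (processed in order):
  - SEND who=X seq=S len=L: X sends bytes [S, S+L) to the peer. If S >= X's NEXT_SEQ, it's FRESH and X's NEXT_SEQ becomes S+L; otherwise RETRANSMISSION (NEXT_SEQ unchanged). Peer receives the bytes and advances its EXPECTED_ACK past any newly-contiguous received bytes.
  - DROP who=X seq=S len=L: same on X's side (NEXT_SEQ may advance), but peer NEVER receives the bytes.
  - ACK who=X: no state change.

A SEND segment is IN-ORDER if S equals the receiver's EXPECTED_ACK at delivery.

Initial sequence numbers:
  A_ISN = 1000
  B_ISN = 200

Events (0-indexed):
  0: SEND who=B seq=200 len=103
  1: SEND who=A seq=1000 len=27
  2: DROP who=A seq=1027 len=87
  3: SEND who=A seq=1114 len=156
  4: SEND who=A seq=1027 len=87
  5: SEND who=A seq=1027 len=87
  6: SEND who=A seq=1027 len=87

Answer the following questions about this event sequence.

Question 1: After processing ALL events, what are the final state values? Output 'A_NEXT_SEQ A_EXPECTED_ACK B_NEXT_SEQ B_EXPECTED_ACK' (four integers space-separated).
After event 0: A_seq=1000 A_ack=303 B_seq=303 B_ack=1000
After event 1: A_seq=1027 A_ack=303 B_seq=303 B_ack=1027
After event 2: A_seq=1114 A_ack=303 B_seq=303 B_ack=1027
After event 3: A_seq=1270 A_ack=303 B_seq=303 B_ack=1027
After event 4: A_seq=1270 A_ack=303 B_seq=303 B_ack=1270
After event 5: A_seq=1270 A_ack=303 B_seq=303 B_ack=1270
After event 6: A_seq=1270 A_ack=303 B_seq=303 B_ack=1270

Answer: 1270 303 303 1270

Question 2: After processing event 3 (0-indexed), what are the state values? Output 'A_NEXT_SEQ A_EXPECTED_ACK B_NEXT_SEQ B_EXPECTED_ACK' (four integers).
After event 0: A_seq=1000 A_ack=303 B_seq=303 B_ack=1000
After event 1: A_seq=1027 A_ack=303 B_seq=303 B_ack=1027
After event 2: A_seq=1114 A_ack=303 B_seq=303 B_ack=1027
After event 3: A_seq=1270 A_ack=303 B_seq=303 B_ack=1027

1270 303 303 1027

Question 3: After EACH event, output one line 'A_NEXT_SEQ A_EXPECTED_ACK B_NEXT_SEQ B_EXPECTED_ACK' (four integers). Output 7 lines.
1000 303 303 1000
1027 303 303 1027
1114 303 303 1027
1270 303 303 1027
1270 303 303 1270
1270 303 303 1270
1270 303 303 1270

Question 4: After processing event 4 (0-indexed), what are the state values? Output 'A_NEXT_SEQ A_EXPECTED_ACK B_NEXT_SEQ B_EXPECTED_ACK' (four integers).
After event 0: A_seq=1000 A_ack=303 B_seq=303 B_ack=1000
After event 1: A_seq=1027 A_ack=303 B_seq=303 B_ack=1027
After event 2: A_seq=1114 A_ack=303 B_seq=303 B_ack=1027
After event 3: A_seq=1270 A_ack=303 B_seq=303 B_ack=1027
After event 4: A_seq=1270 A_ack=303 B_seq=303 B_ack=1270

1270 303 303 1270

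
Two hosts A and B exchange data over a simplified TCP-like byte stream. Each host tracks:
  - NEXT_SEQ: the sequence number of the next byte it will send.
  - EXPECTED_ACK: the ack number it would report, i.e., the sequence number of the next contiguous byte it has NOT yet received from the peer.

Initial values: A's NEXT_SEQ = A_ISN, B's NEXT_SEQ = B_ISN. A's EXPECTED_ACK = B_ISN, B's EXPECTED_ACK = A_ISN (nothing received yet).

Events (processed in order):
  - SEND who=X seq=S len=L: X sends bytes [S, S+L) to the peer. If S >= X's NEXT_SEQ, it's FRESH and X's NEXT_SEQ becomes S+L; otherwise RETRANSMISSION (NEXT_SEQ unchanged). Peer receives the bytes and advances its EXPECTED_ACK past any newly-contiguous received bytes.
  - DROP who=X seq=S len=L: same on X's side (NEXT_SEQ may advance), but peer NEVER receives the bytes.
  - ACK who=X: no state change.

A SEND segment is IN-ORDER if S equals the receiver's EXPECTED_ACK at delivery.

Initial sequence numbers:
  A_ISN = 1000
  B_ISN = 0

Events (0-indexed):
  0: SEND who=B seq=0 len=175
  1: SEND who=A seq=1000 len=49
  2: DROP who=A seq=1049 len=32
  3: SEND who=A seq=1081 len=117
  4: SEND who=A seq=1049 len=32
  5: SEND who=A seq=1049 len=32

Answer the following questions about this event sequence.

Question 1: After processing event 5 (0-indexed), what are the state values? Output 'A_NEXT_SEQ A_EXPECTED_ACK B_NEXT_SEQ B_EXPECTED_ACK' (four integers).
After event 0: A_seq=1000 A_ack=175 B_seq=175 B_ack=1000
After event 1: A_seq=1049 A_ack=175 B_seq=175 B_ack=1049
After event 2: A_seq=1081 A_ack=175 B_seq=175 B_ack=1049
After event 3: A_seq=1198 A_ack=175 B_seq=175 B_ack=1049
After event 4: A_seq=1198 A_ack=175 B_seq=175 B_ack=1198
After event 5: A_seq=1198 A_ack=175 B_seq=175 B_ack=1198

1198 175 175 1198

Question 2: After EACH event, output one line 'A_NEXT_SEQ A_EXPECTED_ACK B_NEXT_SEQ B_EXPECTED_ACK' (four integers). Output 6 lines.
1000 175 175 1000
1049 175 175 1049
1081 175 175 1049
1198 175 175 1049
1198 175 175 1198
1198 175 175 1198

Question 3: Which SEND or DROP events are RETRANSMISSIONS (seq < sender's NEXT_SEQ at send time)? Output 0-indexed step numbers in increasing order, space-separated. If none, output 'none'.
Answer: 4 5

Derivation:
Step 0: SEND seq=0 -> fresh
Step 1: SEND seq=1000 -> fresh
Step 2: DROP seq=1049 -> fresh
Step 3: SEND seq=1081 -> fresh
Step 4: SEND seq=1049 -> retransmit
Step 5: SEND seq=1049 -> retransmit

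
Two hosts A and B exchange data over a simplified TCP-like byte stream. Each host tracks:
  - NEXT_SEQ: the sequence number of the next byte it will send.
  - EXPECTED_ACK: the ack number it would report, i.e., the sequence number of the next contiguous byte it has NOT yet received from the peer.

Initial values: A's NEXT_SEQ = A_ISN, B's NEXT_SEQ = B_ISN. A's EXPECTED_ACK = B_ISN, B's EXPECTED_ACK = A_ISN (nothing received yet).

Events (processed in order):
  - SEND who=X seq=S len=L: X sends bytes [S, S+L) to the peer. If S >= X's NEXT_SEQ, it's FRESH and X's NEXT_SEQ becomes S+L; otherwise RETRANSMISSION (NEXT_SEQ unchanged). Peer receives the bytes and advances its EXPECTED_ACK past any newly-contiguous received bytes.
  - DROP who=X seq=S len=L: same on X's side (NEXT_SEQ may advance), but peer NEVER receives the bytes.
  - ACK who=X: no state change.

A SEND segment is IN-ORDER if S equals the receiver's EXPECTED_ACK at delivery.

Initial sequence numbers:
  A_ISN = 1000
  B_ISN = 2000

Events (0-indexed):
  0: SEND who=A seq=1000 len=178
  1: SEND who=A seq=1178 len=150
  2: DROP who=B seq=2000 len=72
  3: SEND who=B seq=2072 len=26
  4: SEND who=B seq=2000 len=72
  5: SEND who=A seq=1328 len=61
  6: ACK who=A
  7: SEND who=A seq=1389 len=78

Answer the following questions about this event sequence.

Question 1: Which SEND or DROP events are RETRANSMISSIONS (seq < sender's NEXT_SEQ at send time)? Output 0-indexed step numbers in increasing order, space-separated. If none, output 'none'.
Answer: 4

Derivation:
Step 0: SEND seq=1000 -> fresh
Step 1: SEND seq=1178 -> fresh
Step 2: DROP seq=2000 -> fresh
Step 3: SEND seq=2072 -> fresh
Step 4: SEND seq=2000 -> retransmit
Step 5: SEND seq=1328 -> fresh
Step 7: SEND seq=1389 -> fresh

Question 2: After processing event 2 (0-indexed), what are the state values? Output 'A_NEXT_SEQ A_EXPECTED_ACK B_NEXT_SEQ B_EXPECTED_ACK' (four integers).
After event 0: A_seq=1178 A_ack=2000 B_seq=2000 B_ack=1178
After event 1: A_seq=1328 A_ack=2000 B_seq=2000 B_ack=1328
After event 2: A_seq=1328 A_ack=2000 B_seq=2072 B_ack=1328

1328 2000 2072 1328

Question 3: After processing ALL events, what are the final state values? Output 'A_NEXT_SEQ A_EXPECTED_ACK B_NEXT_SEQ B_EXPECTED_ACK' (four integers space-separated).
After event 0: A_seq=1178 A_ack=2000 B_seq=2000 B_ack=1178
After event 1: A_seq=1328 A_ack=2000 B_seq=2000 B_ack=1328
After event 2: A_seq=1328 A_ack=2000 B_seq=2072 B_ack=1328
After event 3: A_seq=1328 A_ack=2000 B_seq=2098 B_ack=1328
After event 4: A_seq=1328 A_ack=2098 B_seq=2098 B_ack=1328
After event 5: A_seq=1389 A_ack=2098 B_seq=2098 B_ack=1389
After event 6: A_seq=1389 A_ack=2098 B_seq=2098 B_ack=1389
After event 7: A_seq=1467 A_ack=2098 B_seq=2098 B_ack=1467

Answer: 1467 2098 2098 1467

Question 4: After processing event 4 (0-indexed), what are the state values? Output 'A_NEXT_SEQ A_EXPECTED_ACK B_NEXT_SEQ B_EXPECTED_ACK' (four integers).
After event 0: A_seq=1178 A_ack=2000 B_seq=2000 B_ack=1178
After event 1: A_seq=1328 A_ack=2000 B_seq=2000 B_ack=1328
After event 2: A_seq=1328 A_ack=2000 B_seq=2072 B_ack=1328
After event 3: A_seq=1328 A_ack=2000 B_seq=2098 B_ack=1328
After event 4: A_seq=1328 A_ack=2098 B_seq=2098 B_ack=1328

1328 2098 2098 1328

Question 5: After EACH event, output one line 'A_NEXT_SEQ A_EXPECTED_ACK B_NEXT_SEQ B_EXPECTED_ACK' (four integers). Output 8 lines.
1178 2000 2000 1178
1328 2000 2000 1328
1328 2000 2072 1328
1328 2000 2098 1328
1328 2098 2098 1328
1389 2098 2098 1389
1389 2098 2098 1389
1467 2098 2098 1467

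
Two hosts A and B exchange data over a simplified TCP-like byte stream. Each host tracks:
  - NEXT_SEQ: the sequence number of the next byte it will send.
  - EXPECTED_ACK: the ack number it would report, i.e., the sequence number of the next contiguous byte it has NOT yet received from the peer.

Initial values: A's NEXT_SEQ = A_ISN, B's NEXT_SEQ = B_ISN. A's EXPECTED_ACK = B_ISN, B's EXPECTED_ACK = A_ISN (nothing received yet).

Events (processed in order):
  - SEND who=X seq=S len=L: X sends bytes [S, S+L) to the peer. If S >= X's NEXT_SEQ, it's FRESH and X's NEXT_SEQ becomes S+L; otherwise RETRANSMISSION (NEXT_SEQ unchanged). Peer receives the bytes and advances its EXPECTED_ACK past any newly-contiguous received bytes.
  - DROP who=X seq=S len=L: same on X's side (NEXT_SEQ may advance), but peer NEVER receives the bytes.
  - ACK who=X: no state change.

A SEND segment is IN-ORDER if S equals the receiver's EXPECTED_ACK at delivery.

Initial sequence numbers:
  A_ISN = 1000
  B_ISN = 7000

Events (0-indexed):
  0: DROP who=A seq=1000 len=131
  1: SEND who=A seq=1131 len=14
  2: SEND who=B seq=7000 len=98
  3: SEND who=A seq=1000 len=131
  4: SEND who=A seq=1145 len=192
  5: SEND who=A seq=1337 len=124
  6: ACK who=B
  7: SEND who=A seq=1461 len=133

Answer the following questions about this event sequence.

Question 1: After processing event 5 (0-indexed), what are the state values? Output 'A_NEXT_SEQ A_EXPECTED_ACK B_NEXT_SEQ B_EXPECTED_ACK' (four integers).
After event 0: A_seq=1131 A_ack=7000 B_seq=7000 B_ack=1000
After event 1: A_seq=1145 A_ack=7000 B_seq=7000 B_ack=1000
After event 2: A_seq=1145 A_ack=7098 B_seq=7098 B_ack=1000
After event 3: A_seq=1145 A_ack=7098 B_seq=7098 B_ack=1145
After event 4: A_seq=1337 A_ack=7098 B_seq=7098 B_ack=1337
After event 5: A_seq=1461 A_ack=7098 B_seq=7098 B_ack=1461

1461 7098 7098 1461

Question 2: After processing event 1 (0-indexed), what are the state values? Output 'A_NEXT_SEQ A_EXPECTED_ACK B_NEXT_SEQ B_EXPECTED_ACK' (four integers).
After event 0: A_seq=1131 A_ack=7000 B_seq=7000 B_ack=1000
After event 1: A_seq=1145 A_ack=7000 B_seq=7000 B_ack=1000

1145 7000 7000 1000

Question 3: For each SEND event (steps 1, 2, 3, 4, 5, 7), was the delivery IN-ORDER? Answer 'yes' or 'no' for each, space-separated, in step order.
Answer: no yes yes yes yes yes

Derivation:
Step 1: SEND seq=1131 -> out-of-order
Step 2: SEND seq=7000 -> in-order
Step 3: SEND seq=1000 -> in-order
Step 4: SEND seq=1145 -> in-order
Step 5: SEND seq=1337 -> in-order
Step 7: SEND seq=1461 -> in-order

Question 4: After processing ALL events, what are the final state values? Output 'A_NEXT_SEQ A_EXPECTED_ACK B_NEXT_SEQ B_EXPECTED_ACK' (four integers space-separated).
After event 0: A_seq=1131 A_ack=7000 B_seq=7000 B_ack=1000
After event 1: A_seq=1145 A_ack=7000 B_seq=7000 B_ack=1000
After event 2: A_seq=1145 A_ack=7098 B_seq=7098 B_ack=1000
After event 3: A_seq=1145 A_ack=7098 B_seq=7098 B_ack=1145
After event 4: A_seq=1337 A_ack=7098 B_seq=7098 B_ack=1337
After event 5: A_seq=1461 A_ack=7098 B_seq=7098 B_ack=1461
After event 6: A_seq=1461 A_ack=7098 B_seq=7098 B_ack=1461
After event 7: A_seq=1594 A_ack=7098 B_seq=7098 B_ack=1594

Answer: 1594 7098 7098 1594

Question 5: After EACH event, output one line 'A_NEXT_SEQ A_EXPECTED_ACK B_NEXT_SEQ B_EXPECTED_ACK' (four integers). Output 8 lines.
1131 7000 7000 1000
1145 7000 7000 1000
1145 7098 7098 1000
1145 7098 7098 1145
1337 7098 7098 1337
1461 7098 7098 1461
1461 7098 7098 1461
1594 7098 7098 1594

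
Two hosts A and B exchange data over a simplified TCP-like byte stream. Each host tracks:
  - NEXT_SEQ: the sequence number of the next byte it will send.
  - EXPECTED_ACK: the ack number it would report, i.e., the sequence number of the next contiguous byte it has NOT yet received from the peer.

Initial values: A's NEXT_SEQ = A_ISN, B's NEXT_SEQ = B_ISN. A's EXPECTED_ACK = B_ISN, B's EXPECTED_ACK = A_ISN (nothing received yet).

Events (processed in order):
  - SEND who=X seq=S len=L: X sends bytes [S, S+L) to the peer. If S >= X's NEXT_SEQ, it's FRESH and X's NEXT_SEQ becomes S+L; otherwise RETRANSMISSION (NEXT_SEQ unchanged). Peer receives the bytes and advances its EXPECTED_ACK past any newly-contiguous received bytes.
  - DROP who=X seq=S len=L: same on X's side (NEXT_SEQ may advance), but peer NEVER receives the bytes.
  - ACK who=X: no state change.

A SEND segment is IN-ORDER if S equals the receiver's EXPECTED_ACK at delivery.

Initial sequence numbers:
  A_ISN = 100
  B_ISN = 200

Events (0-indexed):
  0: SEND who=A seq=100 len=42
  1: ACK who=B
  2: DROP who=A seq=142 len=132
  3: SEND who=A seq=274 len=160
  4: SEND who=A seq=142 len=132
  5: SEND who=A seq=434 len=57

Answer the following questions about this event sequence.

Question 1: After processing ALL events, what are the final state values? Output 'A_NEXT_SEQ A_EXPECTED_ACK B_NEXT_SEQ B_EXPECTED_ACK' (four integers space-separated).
After event 0: A_seq=142 A_ack=200 B_seq=200 B_ack=142
After event 1: A_seq=142 A_ack=200 B_seq=200 B_ack=142
After event 2: A_seq=274 A_ack=200 B_seq=200 B_ack=142
After event 3: A_seq=434 A_ack=200 B_seq=200 B_ack=142
After event 4: A_seq=434 A_ack=200 B_seq=200 B_ack=434
After event 5: A_seq=491 A_ack=200 B_seq=200 B_ack=491

Answer: 491 200 200 491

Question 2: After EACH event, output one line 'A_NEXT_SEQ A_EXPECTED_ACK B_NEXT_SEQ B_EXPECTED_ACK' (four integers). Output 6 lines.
142 200 200 142
142 200 200 142
274 200 200 142
434 200 200 142
434 200 200 434
491 200 200 491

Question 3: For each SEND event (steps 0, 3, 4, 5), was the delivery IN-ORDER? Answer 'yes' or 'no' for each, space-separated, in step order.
Step 0: SEND seq=100 -> in-order
Step 3: SEND seq=274 -> out-of-order
Step 4: SEND seq=142 -> in-order
Step 5: SEND seq=434 -> in-order

Answer: yes no yes yes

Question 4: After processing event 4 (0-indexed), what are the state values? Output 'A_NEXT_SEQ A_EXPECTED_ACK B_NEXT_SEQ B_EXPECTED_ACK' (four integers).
After event 0: A_seq=142 A_ack=200 B_seq=200 B_ack=142
After event 1: A_seq=142 A_ack=200 B_seq=200 B_ack=142
After event 2: A_seq=274 A_ack=200 B_seq=200 B_ack=142
After event 3: A_seq=434 A_ack=200 B_seq=200 B_ack=142
After event 4: A_seq=434 A_ack=200 B_seq=200 B_ack=434

434 200 200 434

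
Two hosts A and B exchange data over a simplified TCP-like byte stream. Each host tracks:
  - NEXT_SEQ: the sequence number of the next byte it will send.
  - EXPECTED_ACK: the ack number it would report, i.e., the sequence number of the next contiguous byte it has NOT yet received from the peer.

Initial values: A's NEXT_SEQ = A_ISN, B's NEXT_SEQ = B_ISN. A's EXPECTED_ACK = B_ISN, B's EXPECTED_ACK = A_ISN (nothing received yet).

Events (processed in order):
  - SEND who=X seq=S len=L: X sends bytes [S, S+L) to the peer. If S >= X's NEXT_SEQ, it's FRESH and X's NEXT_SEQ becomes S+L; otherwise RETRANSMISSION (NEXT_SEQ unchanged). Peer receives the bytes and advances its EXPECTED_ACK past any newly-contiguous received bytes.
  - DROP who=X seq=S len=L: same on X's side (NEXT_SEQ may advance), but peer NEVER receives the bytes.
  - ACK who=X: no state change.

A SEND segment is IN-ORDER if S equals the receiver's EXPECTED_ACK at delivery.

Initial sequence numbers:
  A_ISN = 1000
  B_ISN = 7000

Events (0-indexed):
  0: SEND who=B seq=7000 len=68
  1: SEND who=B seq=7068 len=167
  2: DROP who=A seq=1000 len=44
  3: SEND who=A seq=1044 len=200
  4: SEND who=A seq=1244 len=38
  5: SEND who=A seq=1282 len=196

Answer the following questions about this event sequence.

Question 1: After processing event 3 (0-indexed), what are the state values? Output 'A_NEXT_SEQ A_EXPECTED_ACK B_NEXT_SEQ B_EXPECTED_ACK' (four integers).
After event 0: A_seq=1000 A_ack=7068 B_seq=7068 B_ack=1000
After event 1: A_seq=1000 A_ack=7235 B_seq=7235 B_ack=1000
After event 2: A_seq=1044 A_ack=7235 B_seq=7235 B_ack=1000
After event 3: A_seq=1244 A_ack=7235 B_seq=7235 B_ack=1000

1244 7235 7235 1000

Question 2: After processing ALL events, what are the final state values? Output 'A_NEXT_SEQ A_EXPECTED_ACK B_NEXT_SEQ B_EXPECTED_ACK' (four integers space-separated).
After event 0: A_seq=1000 A_ack=7068 B_seq=7068 B_ack=1000
After event 1: A_seq=1000 A_ack=7235 B_seq=7235 B_ack=1000
After event 2: A_seq=1044 A_ack=7235 B_seq=7235 B_ack=1000
After event 3: A_seq=1244 A_ack=7235 B_seq=7235 B_ack=1000
After event 4: A_seq=1282 A_ack=7235 B_seq=7235 B_ack=1000
After event 5: A_seq=1478 A_ack=7235 B_seq=7235 B_ack=1000

Answer: 1478 7235 7235 1000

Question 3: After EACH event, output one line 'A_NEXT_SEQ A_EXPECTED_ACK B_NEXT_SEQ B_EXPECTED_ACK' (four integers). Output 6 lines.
1000 7068 7068 1000
1000 7235 7235 1000
1044 7235 7235 1000
1244 7235 7235 1000
1282 7235 7235 1000
1478 7235 7235 1000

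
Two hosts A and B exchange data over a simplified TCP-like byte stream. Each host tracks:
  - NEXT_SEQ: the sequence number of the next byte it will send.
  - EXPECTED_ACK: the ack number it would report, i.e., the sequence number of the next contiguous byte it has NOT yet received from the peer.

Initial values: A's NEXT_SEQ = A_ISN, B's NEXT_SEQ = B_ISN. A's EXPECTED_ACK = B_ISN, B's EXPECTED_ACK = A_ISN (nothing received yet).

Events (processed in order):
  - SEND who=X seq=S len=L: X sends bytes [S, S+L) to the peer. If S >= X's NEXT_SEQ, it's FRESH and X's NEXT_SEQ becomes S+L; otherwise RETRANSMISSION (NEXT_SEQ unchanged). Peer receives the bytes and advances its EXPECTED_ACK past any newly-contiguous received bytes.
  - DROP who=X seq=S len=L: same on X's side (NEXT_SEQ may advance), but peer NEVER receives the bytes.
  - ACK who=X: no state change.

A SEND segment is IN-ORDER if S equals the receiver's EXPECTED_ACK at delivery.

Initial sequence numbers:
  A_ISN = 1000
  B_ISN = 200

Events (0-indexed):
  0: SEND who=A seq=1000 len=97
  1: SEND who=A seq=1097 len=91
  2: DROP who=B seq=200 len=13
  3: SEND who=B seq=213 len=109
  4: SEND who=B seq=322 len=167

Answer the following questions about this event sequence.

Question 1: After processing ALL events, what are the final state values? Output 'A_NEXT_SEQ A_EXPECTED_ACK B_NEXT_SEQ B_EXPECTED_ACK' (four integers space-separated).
After event 0: A_seq=1097 A_ack=200 B_seq=200 B_ack=1097
After event 1: A_seq=1188 A_ack=200 B_seq=200 B_ack=1188
After event 2: A_seq=1188 A_ack=200 B_seq=213 B_ack=1188
After event 3: A_seq=1188 A_ack=200 B_seq=322 B_ack=1188
After event 4: A_seq=1188 A_ack=200 B_seq=489 B_ack=1188

Answer: 1188 200 489 1188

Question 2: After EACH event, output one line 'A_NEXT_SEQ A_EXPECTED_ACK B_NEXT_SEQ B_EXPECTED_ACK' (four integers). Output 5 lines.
1097 200 200 1097
1188 200 200 1188
1188 200 213 1188
1188 200 322 1188
1188 200 489 1188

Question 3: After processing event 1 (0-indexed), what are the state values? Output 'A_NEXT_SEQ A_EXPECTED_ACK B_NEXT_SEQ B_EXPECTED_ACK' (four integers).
After event 0: A_seq=1097 A_ack=200 B_seq=200 B_ack=1097
After event 1: A_seq=1188 A_ack=200 B_seq=200 B_ack=1188

1188 200 200 1188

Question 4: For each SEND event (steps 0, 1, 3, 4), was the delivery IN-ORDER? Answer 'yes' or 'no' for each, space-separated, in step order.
Answer: yes yes no no

Derivation:
Step 0: SEND seq=1000 -> in-order
Step 1: SEND seq=1097 -> in-order
Step 3: SEND seq=213 -> out-of-order
Step 4: SEND seq=322 -> out-of-order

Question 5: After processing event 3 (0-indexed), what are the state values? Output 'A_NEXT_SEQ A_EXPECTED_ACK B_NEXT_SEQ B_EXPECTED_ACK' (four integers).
After event 0: A_seq=1097 A_ack=200 B_seq=200 B_ack=1097
After event 1: A_seq=1188 A_ack=200 B_seq=200 B_ack=1188
After event 2: A_seq=1188 A_ack=200 B_seq=213 B_ack=1188
After event 3: A_seq=1188 A_ack=200 B_seq=322 B_ack=1188

1188 200 322 1188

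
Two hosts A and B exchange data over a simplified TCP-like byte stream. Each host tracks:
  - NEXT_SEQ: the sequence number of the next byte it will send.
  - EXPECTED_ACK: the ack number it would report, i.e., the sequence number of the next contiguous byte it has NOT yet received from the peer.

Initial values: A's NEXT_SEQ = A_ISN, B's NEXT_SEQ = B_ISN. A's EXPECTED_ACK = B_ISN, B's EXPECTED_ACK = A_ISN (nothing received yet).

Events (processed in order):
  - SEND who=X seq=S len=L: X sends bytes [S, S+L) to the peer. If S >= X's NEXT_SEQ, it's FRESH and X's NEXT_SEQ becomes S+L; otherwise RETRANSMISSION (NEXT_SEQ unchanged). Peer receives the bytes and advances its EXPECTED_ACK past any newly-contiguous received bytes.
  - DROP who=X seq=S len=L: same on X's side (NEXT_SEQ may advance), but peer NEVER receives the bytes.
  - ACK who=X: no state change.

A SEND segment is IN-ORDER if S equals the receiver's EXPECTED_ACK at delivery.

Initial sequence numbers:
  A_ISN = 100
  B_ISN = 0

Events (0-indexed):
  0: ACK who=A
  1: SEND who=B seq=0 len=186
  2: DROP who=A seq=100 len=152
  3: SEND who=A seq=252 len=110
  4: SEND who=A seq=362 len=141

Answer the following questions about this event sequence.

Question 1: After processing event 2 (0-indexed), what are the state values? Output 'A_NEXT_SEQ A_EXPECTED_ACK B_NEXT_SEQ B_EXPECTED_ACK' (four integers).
After event 0: A_seq=100 A_ack=0 B_seq=0 B_ack=100
After event 1: A_seq=100 A_ack=186 B_seq=186 B_ack=100
After event 2: A_seq=252 A_ack=186 B_seq=186 B_ack=100

252 186 186 100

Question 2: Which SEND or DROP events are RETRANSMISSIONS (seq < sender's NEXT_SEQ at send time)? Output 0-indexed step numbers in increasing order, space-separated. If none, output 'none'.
Answer: none

Derivation:
Step 1: SEND seq=0 -> fresh
Step 2: DROP seq=100 -> fresh
Step 3: SEND seq=252 -> fresh
Step 4: SEND seq=362 -> fresh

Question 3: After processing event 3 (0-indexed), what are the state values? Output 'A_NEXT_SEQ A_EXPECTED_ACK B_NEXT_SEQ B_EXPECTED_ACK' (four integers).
After event 0: A_seq=100 A_ack=0 B_seq=0 B_ack=100
After event 1: A_seq=100 A_ack=186 B_seq=186 B_ack=100
After event 2: A_seq=252 A_ack=186 B_seq=186 B_ack=100
After event 3: A_seq=362 A_ack=186 B_seq=186 B_ack=100

362 186 186 100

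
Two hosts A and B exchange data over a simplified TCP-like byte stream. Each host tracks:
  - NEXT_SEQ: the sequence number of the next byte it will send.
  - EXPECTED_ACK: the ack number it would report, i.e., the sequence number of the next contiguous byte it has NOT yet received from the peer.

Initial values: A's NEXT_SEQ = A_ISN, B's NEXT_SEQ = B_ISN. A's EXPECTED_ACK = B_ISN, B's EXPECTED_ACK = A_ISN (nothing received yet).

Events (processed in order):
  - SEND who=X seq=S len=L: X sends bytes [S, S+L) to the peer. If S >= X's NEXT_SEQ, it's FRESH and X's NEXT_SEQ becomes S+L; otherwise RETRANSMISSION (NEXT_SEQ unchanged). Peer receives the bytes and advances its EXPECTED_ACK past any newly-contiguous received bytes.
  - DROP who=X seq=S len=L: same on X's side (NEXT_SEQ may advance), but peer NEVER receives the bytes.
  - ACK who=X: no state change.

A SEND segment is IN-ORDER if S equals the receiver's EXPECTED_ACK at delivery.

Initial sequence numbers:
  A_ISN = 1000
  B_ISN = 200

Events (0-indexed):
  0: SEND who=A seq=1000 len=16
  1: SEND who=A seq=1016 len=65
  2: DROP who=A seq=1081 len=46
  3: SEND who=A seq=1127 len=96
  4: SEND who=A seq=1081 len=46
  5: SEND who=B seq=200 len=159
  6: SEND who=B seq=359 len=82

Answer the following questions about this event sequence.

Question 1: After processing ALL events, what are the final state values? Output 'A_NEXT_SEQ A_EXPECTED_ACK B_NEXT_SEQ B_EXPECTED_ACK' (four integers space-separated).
After event 0: A_seq=1016 A_ack=200 B_seq=200 B_ack=1016
After event 1: A_seq=1081 A_ack=200 B_seq=200 B_ack=1081
After event 2: A_seq=1127 A_ack=200 B_seq=200 B_ack=1081
After event 3: A_seq=1223 A_ack=200 B_seq=200 B_ack=1081
After event 4: A_seq=1223 A_ack=200 B_seq=200 B_ack=1223
After event 5: A_seq=1223 A_ack=359 B_seq=359 B_ack=1223
After event 6: A_seq=1223 A_ack=441 B_seq=441 B_ack=1223

Answer: 1223 441 441 1223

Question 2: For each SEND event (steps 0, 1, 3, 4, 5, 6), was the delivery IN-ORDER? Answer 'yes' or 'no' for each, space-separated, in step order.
Step 0: SEND seq=1000 -> in-order
Step 1: SEND seq=1016 -> in-order
Step 3: SEND seq=1127 -> out-of-order
Step 4: SEND seq=1081 -> in-order
Step 5: SEND seq=200 -> in-order
Step 6: SEND seq=359 -> in-order

Answer: yes yes no yes yes yes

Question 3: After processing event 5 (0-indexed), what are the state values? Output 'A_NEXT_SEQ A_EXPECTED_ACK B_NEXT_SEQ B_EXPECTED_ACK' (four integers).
After event 0: A_seq=1016 A_ack=200 B_seq=200 B_ack=1016
After event 1: A_seq=1081 A_ack=200 B_seq=200 B_ack=1081
After event 2: A_seq=1127 A_ack=200 B_seq=200 B_ack=1081
After event 3: A_seq=1223 A_ack=200 B_seq=200 B_ack=1081
After event 4: A_seq=1223 A_ack=200 B_seq=200 B_ack=1223
After event 5: A_seq=1223 A_ack=359 B_seq=359 B_ack=1223

1223 359 359 1223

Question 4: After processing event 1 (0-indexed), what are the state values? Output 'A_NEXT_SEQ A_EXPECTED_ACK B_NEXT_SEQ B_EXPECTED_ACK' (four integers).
After event 0: A_seq=1016 A_ack=200 B_seq=200 B_ack=1016
After event 1: A_seq=1081 A_ack=200 B_seq=200 B_ack=1081

1081 200 200 1081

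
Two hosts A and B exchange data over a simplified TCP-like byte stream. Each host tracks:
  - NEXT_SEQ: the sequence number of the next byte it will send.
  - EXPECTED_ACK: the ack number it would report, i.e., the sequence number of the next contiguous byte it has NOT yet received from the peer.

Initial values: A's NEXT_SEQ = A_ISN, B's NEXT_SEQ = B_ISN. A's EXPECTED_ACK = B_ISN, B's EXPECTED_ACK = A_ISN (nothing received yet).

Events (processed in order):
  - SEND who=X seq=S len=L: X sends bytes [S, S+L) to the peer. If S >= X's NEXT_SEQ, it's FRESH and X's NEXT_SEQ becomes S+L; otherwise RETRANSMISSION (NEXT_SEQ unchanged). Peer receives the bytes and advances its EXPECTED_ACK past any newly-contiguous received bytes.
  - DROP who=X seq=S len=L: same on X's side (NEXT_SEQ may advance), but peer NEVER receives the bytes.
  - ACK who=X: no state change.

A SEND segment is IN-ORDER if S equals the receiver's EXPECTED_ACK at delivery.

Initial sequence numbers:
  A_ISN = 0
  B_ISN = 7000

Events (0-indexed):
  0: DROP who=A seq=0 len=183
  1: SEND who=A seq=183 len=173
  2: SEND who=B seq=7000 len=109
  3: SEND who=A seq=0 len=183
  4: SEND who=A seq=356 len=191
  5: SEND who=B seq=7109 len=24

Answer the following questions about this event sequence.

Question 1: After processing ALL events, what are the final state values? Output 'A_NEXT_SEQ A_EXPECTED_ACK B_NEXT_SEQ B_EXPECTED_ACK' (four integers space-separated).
Answer: 547 7133 7133 547

Derivation:
After event 0: A_seq=183 A_ack=7000 B_seq=7000 B_ack=0
After event 1: A_seq=356 A_ack=7000 B_seq=7000 B_ack=0
After event 2: A_seq=356 A_ack=7109 B_seq=7109 B_ack=0
After event 3: A_seq=356 A_ack=7109 B_seq=7109 B_ack=356
After event 4: A_seq=547 A_ack=7109 B_seq=7109 B_ack=547
After event 5: A_seq=547 A_ack=7133 B_seq=7133 B_ack=547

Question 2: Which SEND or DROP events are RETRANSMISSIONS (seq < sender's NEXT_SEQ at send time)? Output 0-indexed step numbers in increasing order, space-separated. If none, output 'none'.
Step 0: DROP seq=0 -> fresh
Step 1: SEND seq=183 -> fresh
Step 2: SEND seq=7000 -> fresh
Step 3: SEND seq=0 -> retransmit
Step 4: SEND seq=356 -> fresh
Step 5: SEND seq=7109 -> fresh

Answer: 3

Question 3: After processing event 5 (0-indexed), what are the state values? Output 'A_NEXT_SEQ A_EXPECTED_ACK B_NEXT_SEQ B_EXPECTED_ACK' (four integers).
After event 0: A_seq=183 A_ack=7000 B_seq=7000 B_ack=0
After event 1: A_seq=356 A_ack=7000 B_seq=7000 B_ack=0
After event 2: A_seq=356 A_ack=7109 B_seq=7109 B_ack=0
After event 3: A_seq=356 A_ack=7109 B_seq=7109 B_ack=356
After event 4: A_seq=547 A_ack=7109 B_seq=7109 B_ack=547
After event 5: A_seq=547 A_ack=7133 B_seq=7133 B_ack=547

547 7133 7133 547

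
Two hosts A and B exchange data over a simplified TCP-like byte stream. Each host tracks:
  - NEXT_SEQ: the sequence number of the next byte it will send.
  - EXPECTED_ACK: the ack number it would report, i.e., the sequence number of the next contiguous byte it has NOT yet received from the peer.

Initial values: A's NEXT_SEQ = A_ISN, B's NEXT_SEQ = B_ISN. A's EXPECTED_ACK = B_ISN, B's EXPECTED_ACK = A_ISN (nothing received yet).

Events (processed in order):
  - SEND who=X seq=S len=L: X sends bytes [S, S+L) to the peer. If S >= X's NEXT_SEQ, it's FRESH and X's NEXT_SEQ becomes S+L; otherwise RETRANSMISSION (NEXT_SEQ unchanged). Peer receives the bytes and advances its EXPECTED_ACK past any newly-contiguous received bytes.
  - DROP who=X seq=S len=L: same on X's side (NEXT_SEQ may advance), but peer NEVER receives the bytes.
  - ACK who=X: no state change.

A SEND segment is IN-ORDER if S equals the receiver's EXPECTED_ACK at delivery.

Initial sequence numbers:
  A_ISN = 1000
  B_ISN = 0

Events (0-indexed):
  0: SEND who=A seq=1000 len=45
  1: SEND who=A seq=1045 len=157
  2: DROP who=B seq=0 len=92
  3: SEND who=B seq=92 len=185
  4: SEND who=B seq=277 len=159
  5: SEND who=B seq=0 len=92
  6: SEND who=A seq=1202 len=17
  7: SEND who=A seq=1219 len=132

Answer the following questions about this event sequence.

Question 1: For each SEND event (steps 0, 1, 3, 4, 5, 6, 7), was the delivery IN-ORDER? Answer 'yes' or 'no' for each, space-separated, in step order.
Answer: yes yes no no yes yes yes

Derivation:
Step 0: SEND seq=1000 -> in-order
Step 1: SEND seq=1045 -> in-order
Step 3: SEND seq=92 -> out-of-order
Step 4: SEND seq=277 -> out-of-order
Step 5: SEND seq=0 -> in-order
Step 6: SEND seq=1202 -> in-order
Step 7: SEND seq=1219 -> in-order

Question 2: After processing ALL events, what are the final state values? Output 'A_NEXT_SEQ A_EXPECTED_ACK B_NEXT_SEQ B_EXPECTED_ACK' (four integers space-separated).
Answer: 1351 436 436 1351

Derivation:
After event 0: A_seq=1045 A_ack=0 B_seq=0 B_ack=1045
After event 1: A_seq=1202 A_ack=0 B_seq=0 B_ack=1202
After event 2: A_seq=1202 A_ack=0 B_seq=92 B_ack=1202
After event 3: A_seq=1202 A_ack=0 B_seq=277 B_ack=1202
After event 4: A_seq=1202 A_ack=0 B_seq=436 B_ack=1202
After event 5: A_seq=1202 A_ack=436 B_seq=436 B_ack=1202
After event 6: A_seq=1219 A_ack=436 B_seq=436 B_ack=1219
After event 7: A_seq=1351 A_ack=436 B_seq=436 B_ack=1351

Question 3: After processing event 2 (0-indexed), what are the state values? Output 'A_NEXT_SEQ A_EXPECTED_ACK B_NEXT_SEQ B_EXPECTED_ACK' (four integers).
After event 0: A_seq=1045 A_ack=0 B_seq=0 B_ack=1045
After event 1: A_seq=1202 A_ack=0 B_seq=0 B_ack=1202
After event 2: A_seq=1202 A_ack=0 B_seq=92 B_ack=1202

1202 0 92 1202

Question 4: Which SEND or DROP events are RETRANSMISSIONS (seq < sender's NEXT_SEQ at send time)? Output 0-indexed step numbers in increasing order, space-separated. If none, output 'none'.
Answer: 5

Derivation:
Step 0: SEND seq=1000 -> fresh
Step 1: SEND seq=1045 -> fresh
Step 2: DROP seq=0 -> fresh
Step 3: SEND seq=92 -> fresh
Step 4: SEND seq=277 -> fresh
Step 5: SEND seq=0 -> retransmit
Step 6: SEND seq=1202 -> fresh
Step 7: SEND seq=1219 -> fresh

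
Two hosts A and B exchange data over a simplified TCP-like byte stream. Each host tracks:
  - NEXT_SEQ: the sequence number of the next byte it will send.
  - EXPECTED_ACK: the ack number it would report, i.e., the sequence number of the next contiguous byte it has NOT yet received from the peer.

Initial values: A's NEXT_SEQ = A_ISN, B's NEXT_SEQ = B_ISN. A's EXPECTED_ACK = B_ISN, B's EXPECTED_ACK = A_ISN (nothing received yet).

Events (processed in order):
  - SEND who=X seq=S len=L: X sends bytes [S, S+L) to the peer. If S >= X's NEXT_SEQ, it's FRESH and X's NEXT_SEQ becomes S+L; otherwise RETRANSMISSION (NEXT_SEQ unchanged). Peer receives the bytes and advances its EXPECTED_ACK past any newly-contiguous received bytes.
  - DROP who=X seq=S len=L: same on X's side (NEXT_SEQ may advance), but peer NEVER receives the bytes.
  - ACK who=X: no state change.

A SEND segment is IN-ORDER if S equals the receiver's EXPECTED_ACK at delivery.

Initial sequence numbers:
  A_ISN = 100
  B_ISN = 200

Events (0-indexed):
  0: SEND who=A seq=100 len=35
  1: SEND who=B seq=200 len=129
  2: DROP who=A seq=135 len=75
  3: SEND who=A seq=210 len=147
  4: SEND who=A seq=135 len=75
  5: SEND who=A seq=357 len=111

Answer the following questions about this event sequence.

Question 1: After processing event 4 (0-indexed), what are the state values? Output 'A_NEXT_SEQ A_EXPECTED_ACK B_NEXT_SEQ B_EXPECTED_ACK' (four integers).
After event 0: A_seq=135 A_ack=200 B_seq=200 B_ack=135
After event 1: A_seq=135 A_ack=329 B_seq=329 B_ack=135
After event 2: A_seq=210 A_ack=329 B_seq=329 B_ack=135
After event 3: A_seq=357 A_ack=329 B_seq=329 B_ack=135
After event 4: A_seq=357 A_ack=329 B_seq=329 B_ack=357

357 329 329 357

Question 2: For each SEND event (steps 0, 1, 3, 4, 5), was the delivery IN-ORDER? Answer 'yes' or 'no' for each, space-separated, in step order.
Answer: yes yes no yes yes

Derivation:
Step 0: SEND seq=100 -> in-order
Step 1: SEND seq=200 -> in-order
Step 3: SEND seq=210 -> out-of-order
Step 4: SEND seq=135 -> in-order
Step 5: SEND seq=357 -> in-order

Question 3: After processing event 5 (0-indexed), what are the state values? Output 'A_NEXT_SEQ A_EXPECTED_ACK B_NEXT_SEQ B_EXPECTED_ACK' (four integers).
After event 0: A_seq=135 A_ack=200 B_seq=200 B_ack=135
After event 1: A_seq=135 A_ack=329 B_seq=329 B_ack=135
After event 2: A_seq=210 A_ack=329 B_seq=329 B_ack=135
After event 3: A_seq=357 A_ack=329 B_seq=329 B_ack=135
After event 4: A_seq=357 A_ack=329 B_seq=329 B_ack=357
After event 5: A_seq=468 A_ack=329 B_seq=329 B_ack=468

468 329 329 468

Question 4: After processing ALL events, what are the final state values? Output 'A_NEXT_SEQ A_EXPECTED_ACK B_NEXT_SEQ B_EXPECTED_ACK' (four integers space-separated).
After event 0: A_seq=135 A_ack=200 B_seq=200 B_ack=135
After event 1: A_seq=135 A_ack=329 B_seq=329 B_ack=135
After event 2: A_seq=210 A_ack=329 B_seq=329 B_ack=135
After event 3: A_seq=357 A_ack=329 B_seq=329 B_ack=135
After event 4: A_seq=357 A_ack=329 B_seq=329 B_ack=357
After event 5: A_seq=468 A_ack=329 B_seq=329 B_ack=468

Answer: 468 329 329 468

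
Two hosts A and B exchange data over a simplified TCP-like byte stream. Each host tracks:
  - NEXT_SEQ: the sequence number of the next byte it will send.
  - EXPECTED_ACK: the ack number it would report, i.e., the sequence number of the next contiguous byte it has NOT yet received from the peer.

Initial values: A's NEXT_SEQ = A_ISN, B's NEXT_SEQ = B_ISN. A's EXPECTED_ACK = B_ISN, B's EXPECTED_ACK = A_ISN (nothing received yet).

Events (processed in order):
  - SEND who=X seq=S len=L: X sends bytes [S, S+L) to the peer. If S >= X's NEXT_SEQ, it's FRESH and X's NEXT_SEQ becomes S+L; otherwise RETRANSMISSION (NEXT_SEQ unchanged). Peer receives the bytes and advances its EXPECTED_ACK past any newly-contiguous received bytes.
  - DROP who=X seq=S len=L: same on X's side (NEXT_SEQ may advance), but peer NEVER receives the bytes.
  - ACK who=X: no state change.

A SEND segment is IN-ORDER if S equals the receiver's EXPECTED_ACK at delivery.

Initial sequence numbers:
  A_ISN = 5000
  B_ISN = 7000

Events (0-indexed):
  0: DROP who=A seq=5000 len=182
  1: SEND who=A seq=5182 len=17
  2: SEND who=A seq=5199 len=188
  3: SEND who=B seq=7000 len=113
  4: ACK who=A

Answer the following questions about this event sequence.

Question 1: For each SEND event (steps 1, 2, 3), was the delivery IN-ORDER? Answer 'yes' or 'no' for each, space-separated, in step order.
Answer: no no yes

Derivation:
Step 1: SEND seq=5182 -> out-of-order
Step 2: SEND seq=5199 -> out-of-order
Step 3: SEND seq=7000 -> in-order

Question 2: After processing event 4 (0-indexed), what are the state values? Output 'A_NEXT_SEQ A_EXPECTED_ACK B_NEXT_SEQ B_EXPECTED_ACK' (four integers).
After event 0: A_seq=5182 A_ack=7000 B_seq=7000 B_ack=5000
After event 1: A_seq=5199 A_ack=7000 B_seq=7000 B_ack=5000
After event 2: A_seq=5387 A_ack=7000 B_seq=7000 B_ack=5000
After event 3: A_seq=5387 A_ack=7113 B_seq=7113 B_ack=5000
After event 4: A_seq=5387 A_ack=7113 B_seq=7113 B_ack=5000

5387 7113 7113 5000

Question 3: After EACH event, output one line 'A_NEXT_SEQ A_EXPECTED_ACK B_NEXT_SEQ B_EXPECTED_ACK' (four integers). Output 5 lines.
5182 7000 7000 5000
5199 7000 7000 5000
5387 7000 7000 5000
5387 7113 7113 5000
5387 7113 7113 5000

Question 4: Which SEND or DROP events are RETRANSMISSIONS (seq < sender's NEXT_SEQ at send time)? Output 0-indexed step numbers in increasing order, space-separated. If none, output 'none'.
Answer: none

Derivation:
Step 0: DROP seq=5000 -> fresh
Step 1: SEND seq=5182 -> fresh
Step 2: SEND seq=5199 -> fresh
Step 3: SEND seq=7000 -> fresh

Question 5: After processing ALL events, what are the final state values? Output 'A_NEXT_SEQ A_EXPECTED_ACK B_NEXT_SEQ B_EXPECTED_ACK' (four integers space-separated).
After event 0: A_seq=5182 A_ack=7000 B_seq=7000 B_ack=5000
After event 1: A_seq=5199 A_ack=7000 B_seq=7000 B_ack=5000
After event 2: A_seq=5387 A_ack=7000 B_seq=7000 B_ack=5000
After event 3: A_seq=5387 A_ack=7113 B_seq=7113 B_ack=5000
After event 4: A_seq=5387 A_ack=7113 B_seq=7113 B_ack=5000

Answer: 5387 7113 7113 5000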